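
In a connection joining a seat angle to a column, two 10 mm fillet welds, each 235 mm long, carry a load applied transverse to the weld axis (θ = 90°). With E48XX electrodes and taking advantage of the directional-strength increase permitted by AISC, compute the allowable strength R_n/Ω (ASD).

R_n/Ω ≈ 718 kN

E48XX → F_EXX = 480 MPa.
t_e = 0.707 × 10 = 7.07 mm; A_we = 7.07 × 470 = 3323 mm².
Directional factor: 1.0 + 0.5 sin^1.5(90°) = 1.5.
F_nw = 0.6 × 480 × 1.5 = 432 MPa.
R_n/Ω = (432 × 3323) / 2.0 × 10⁻³ = 717.7 kN.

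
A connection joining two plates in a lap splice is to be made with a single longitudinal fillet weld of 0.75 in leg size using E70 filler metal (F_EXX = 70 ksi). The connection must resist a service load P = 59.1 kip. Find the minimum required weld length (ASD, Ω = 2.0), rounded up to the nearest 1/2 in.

L = 5.5 in

Throat t_e = 0.707 × 0.75 = 0.5302 in.
r_n/Ω = (0.6 × 70 × 0.5302) / 2.0 = 11.14 kip/in.
L_req = P / (r_n/Ω) = 59.1 / 11.14 = 5.307 in total.
Round up → use L = 5.5 in.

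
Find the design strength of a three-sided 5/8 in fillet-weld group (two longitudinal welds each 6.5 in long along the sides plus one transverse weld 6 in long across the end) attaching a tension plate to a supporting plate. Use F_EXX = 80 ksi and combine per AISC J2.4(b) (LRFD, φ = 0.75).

t_e = 0.707 × 0.625 = 0.4419 in.
R_nwl = 0.6 × 80 × 0.4419 × 13 = 275.7 kip (longitudinal, 2 welds).
R_nwt = 0.6 × 80 × 0.4419 × 6 = 127.3 kip (transverse, base value).
(i) R_nwl + R_nwt = 403 kip; (ii) 0.85 R_nwl + 1.5 R_nwt = 425.3 kip.
R_n = max = 425.3 kip [governs: (ii)]; φR_n = 318.9 kip.

φR_n ≈ 319 kip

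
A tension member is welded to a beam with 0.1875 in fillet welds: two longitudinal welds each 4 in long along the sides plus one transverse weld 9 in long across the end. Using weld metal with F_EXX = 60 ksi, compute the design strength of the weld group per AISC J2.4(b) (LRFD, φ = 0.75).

φR_n ≈ 72.7 kips

t_e = 0.707 × 0.1875 = 0.1326 in.
R_nwl = 0.6 × 60 × 0.1326 × 8 = 38.18 kips (longitudinal, 2 welds).
R_nwt = 0.6 × 60 × 0.1326 × 9 = 42.95 kips (transverse, base value).
(i) R_nwl + R_nwt = 81.13 kips; (ii) 0.85 R_nwl + 1.5 R_nwt = 96.88 kips.
R_n = max = 96.88 kips [governs: (ii)]; φR_n = 72.66 kips.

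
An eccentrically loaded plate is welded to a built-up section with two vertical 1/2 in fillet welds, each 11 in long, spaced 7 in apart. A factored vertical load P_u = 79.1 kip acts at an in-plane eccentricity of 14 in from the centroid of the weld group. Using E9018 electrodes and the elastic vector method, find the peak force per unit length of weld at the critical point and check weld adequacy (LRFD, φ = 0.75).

E90XX → F_EXX = 90 ksi.
Total weld length L_w = 22 in. Treat welds as unit-width lines.
Polar moment about centroid: J = 2[d³/12 + d(b/2)²] = 2[11³/12 + 11×3.5²] = 491.3 in³.
Direct shear f_v = P/L_w = 79.1 / 22 = 3.595 kip/in (vertical).
Torsion M = P·e = 79.1 × 14 = 1107.4 kip·in.
Critical point at (x, y) = (3.5, 5.5) from centroid. f_tx = M·y/J = 12.4 kip/in; f_ty = M·x/J = 7.889 kip/in.
Resultant f_max = √[f_tx² + (f_v + f_ty)²] = √[12.4² + (3.595 + 7.889)²] = 16.9 kip/in.
Capacity per unit length: φr_n = 0.75 × 0.6 × 90 × (0.707 × 0.5) = 14.32 kip/in.
16.9 > 14.32 → NOT adequate.

f_max ≈ 16.9 kip/in; NOT adequate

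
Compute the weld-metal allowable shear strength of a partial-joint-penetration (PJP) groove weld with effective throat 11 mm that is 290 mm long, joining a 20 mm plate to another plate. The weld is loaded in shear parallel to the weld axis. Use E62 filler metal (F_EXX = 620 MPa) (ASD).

R_n/Ω ≈ 593 kN

Effective throat (given) t_e = 11 mm.
A_we = 11 × 290 = 3190 mm².
F_nw = 0.6 F_EXX = 372 MPa.
R_n/Ω = (372 × 3190) / 2.0 × 10⁻³ = 593.3 kN.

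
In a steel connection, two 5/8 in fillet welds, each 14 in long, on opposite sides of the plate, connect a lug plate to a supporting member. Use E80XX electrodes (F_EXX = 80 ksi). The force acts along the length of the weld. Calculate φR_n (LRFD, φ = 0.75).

Effective throat t_e = 0.707 × 0.625 = 0.4419 in.
Total length L = 28 in; A_we = 0.4419 × 28 = 12.37 in².
F_nw = 0.6 F_EXX = 0.6 × 80 = 48 ksi.
φR_n = 0.75 × 48 × 12.37 = 445.4 kips.

φR_n ≈ 445 kips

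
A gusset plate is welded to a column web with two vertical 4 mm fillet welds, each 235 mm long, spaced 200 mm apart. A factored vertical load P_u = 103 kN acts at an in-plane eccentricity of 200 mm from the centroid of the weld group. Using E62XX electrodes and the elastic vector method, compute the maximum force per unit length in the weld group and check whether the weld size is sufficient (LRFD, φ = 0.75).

E62XX → F_EXX = 620 MPa.
Total weld length L_w = 470 mm. Treat welds as unit-width lines.
Polar moment about centroid: J = 2[d³/12 + d(b/2)²] = 2[235³/12 + 235×100²] = 6863000 mm³.
Direct shear f_v = P/L_w = 103×10³ / 470 = 219.1 N/mm (vertical).
Torsion M = P·e = 103×10³ × 200 = 20600000 N·mm.
Critical point at (x, y) = (100, 117.5) from centroid. f_tx = M·y/J = 352.7 N/mm; f_ty = M·x/J = 300.2 N/mm.
Resultant f_max = √[f_tx² + (f_v + f_ty)²] = √[352.7² + (219.1 + 300.2)²] = 627.8 N/mm.
Capacity per unit length: φr_n = 0.75 × 0.6 × 620 × (0.707 × 4) = 789 N/mm.
627.8 ≤ 789 → adequate.

f_max ≈ 628 N/mm; adequate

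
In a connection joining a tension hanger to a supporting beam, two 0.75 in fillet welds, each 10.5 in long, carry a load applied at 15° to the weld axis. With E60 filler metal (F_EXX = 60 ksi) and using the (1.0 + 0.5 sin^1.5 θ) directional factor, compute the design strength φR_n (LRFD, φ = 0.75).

φR_n ≈ 320 kips

t_e = 0.707 × 0.75 = 0.5302 in; A_we = 0.5302 × 21 = 11.14 in².
Directional factor: 1.0 + 0.5 sin^1.5(15°) = 1.066.
F_nw = 0.6 × 60 × 1.066 = 38.37 ksi.
φR_n = 0.75 × 38.37 × 11.14 = 320.4 kips.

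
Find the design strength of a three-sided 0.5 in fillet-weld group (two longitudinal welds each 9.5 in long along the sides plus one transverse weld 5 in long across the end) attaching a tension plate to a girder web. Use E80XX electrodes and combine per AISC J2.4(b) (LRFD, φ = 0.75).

φR_n ≈ 305 kip

E80XX → F_EXX = 80 ksi.
t_e = 0.707 × 0.5 = 0.3535 in.
R_nwl = 0.6 × 80 × 0.3535 × 19 = 322.4 kip (longitudinal, 2 welds).
R_nwt = 0.6 × 80 × 0.3535 × 5 = 84.84 kip (transverse, base value).
(i) R_nwl + R_nwt = 407.2 kip; (ii) 0.85 R_nwl + 1.5 R_nwt = 401.3 kip.
R_n = max = 407.2 kip [governs: (i)]; φR_n = 305.4 kip.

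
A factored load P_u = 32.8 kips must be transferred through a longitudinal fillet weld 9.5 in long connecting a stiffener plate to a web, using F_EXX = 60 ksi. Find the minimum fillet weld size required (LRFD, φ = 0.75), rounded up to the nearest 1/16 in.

w = 3/16 in

Total weld length L = 9.5 in.
Required throat t_e = P_u / (φ × 0.6 F_EXX × L) = 32.8 / (0.75 × 0.6 × 60 × 9.5) = 0.1279 in.
Required leg w = t_e / 0.707 = 0.1809 in → use 3/16 in.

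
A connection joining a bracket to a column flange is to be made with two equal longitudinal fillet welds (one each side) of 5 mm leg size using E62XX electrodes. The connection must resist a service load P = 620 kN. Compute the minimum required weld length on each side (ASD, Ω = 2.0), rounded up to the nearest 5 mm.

L = 475 mm on each side

E62XX → F_EXX = 620 MPa.
Throat t_e = 0.707 × 5 = 3.535 mm.
r_n/Ω = (0.6 × 620 × 3.535) / 2.0 = 657.5 N/mm = 0.6575 kN/mm.
L_req = P / (r_n/Ω) = 620 / 0.6575 = 943 mm total.
Per side: 943 / 2 = 471.5 mm.
Round up → use L = 475 mm on each side.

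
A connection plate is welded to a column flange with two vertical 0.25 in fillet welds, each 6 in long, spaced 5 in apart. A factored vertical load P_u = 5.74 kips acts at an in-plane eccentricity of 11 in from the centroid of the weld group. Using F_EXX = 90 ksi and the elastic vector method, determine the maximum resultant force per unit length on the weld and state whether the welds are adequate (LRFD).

f_max ≈ 2.55 kip/in; adequate

Total weld length L_w = 12 in. Treat welds as unit-width lines.
Polar moment about centroid: J = 2[d³/12 + d(b/2)²] = 2[6³/12 + 6×2.5²] = 111 in³.
Direct shear f_v = P/L_w = 5.74 / 12 = 0.4783 kip/in (vertical).
Torsion M = P·e = 5.74 × 11 = 63.14 kip·in.
Critical point at (x, y) = (2.5, 3) from centroid. f_tx = M·y/J = 1.706 kip/in; f_ty = M·x/J = 1.422 kip/in.
Resultant f_max = √[f_tx² + (f_v + f_ty)²] = √[1.706² + (0.4783 + 1.422)²] = 2.554 kip/in.
Capacity per unit length: φr_n = 0.75 × 0.6 × 90 × (0.707 × 0.25) = 7.158 kip/in.
2.554 ≤ 7.158 → adequate.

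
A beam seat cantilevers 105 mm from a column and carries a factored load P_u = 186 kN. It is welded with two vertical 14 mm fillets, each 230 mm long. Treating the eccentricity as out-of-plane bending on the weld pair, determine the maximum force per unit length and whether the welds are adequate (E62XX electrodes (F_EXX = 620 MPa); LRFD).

L_w = 2 × 230 = 460 mm; section modulus (unit throat) S = 2 × L²/6 = 17630 mm².
Direct shear f_v = P/L_w = 186×10³/460 = 404.3 N/mm.
Moment M = P × e = 186×10³ × 105 = 19530000 N·mm; bending f_b = M/S = 1108 N/mm.
f_max = √(f_v² + f_b²) = √(404.3² + 1108²) = 1179 N/mm.
φr_n = 0.75 × 0.6 × 620 × (0.707 × 14) = 2762 N/mm → adequate.

f_max ≈ 1180 N/mm; adequate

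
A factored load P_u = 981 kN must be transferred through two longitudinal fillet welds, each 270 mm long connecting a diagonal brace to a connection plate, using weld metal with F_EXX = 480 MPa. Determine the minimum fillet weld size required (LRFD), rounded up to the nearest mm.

w = 12 mm

Total weld length L = 540 mm.
Required throat t_e = P_u / (φ × 0.6 F_EXX × L) = 981 / (0.75 × 0.6 × 480 × 540 × 10⁻³) = 8.41 mm.
Required leg w = t_e / 0.707 = 11.9 mm → use 12 mm.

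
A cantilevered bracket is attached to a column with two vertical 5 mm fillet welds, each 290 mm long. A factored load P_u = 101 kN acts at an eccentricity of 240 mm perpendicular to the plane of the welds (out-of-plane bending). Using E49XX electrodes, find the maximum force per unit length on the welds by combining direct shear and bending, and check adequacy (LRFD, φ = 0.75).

E49XX → F_EXX = 490 MPa.
L_w = 2 × 290 = 580 mm; section modulus (unit throat) S = 2 × L²/6 = 28030 mm².
Direct shear f_v = P/L_w = 101×10³/580 = 174.1 N/mm.
Moment M = P × e = 101×10³ × 240 = 24240000 N·mm; bending f_b = M/S = 864.7 N/mm.
f_max = √(f_v² + f_b²) = √(174.1² + 864.7²) = 882 N/mm.
φr_n = 0.75 × 0.6 × 490 × (0.707 × 5) = 779.5 N/mm → NOT adequate.

f_max ≈ 882 N/mm; NOT adequate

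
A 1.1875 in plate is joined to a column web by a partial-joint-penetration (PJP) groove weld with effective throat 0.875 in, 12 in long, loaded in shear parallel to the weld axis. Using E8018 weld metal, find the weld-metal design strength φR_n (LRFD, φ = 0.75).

φR_n ≈ 378 kip

E80XX → F_EXX = 80 ksi.
Effective throat (given) t_e = 0.875 in.
A_we = 0.875 × 12 = 10.5 in².
F_nw = 0.6 F_EXX = 48 ksi.
φR_n = 0.75 × 48 × 10.5 = 378 kip.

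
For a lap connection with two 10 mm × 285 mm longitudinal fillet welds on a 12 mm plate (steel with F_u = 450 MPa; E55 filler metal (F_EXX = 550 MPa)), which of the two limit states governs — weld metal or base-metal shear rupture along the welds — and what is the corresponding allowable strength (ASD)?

R_n/Ω ≈ 665 kN (weld metal governs)

t_e = 0.707 × 10 = 7.07 mm; L = 570 mm.
Weld metal: R_n/Ω = (1/2.0) × 0.6 × 550 × 7.07 × 570 × 10⁻³ = 664.9 kN.
Base metal (shear rupture): R_n/Ω = (1/2.0) × 0.6 × 450 × 12 × 570 × 10⁻³ = 923.4 kN.
Governing: weld metal.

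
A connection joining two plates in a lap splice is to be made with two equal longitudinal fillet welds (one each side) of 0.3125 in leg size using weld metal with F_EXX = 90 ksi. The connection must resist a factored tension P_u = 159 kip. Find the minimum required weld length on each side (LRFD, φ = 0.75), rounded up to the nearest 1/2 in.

Throat t_e = 0.707 × 0.3125 = 0.2209 in.
φr_n = 0.75 × 0.6 × 90 × 0.2209 = 8.948 kip/in.
L_req = P_u / φr_n = 159 / 8.948 = 17.77 in total.
Per side: 17.77 / 2 = 8.885 in.
Round up → use L = 9 in on each side.

L = 9 in on each side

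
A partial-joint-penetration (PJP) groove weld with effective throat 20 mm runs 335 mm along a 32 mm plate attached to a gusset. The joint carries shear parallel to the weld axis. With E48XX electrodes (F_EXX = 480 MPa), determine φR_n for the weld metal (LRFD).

φR_n ≈ 1450 kN

Effective throat (given) t_e = 20 mm.
A_we = 20 × 335 = 6700 mm².
F_nw = 0.6 F_EXX = 288 MPa.
φR_n = 0.75 × 288 × 6700 × 10⁻³ = 1447 kN.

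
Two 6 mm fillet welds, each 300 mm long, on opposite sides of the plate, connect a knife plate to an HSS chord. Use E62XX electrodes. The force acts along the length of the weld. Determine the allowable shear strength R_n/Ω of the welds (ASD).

E62XX → F_EXX = 620 MPa.
Effective throat t_e = 0.707 × 6 = 4.242 mm.
Total length L = 600 mm; A_we = 4.242 × 600 = 2545 mm².
F_nw = 0.6 F_EXX = 0.6 × 620 = 372 MPa.
R_n = 372 × 2545 × 10⁻³ = 946.8 kN; R_n/Ω = 946.8/2.0 = 473.4 kN.

R_n/Ω ≈ 473 kN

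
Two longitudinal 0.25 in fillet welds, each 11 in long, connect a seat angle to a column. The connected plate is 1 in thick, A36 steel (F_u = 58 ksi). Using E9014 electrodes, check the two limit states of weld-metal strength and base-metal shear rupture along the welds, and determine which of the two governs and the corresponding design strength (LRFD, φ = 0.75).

E90XX → F_EXX = 90 ksi.
t_e = 0.707 × 0.25 = 0.1767 in; L = 22 in.
Weld metal: φR_n = 0.75 × 0.6 × 90 × 0.1767 × 22 = 157.5 kip.
Base metal (shear rupture): φR_n = 0.75 × 0.6 × 58 × 1 × 22 = 574.2 kip.
Governing: weld metal.

φR_n ≈ 157 kip (weld metal governs)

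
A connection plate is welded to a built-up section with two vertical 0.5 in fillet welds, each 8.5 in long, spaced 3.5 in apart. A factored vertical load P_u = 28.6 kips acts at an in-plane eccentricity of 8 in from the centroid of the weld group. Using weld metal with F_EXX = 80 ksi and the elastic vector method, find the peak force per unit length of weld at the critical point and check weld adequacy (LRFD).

Total weld length L_w = 17 in. Treat welds as unit-width lines.
Polar moment about centroid: J = 2[d³/12 + d(b/2)²] = 2[8.5³/12 + 8.5×1.75²] = 154.4 in³.
Direct shear f_v = P/L_w = 28.6 / 17 = 1.682 kip/in (vertical).
Torsion M = P·e = 28.6 × 8 = 228.8 kip·in.
Critical point at (x, y) = (1.75, 4.25) from centroid. f_tx = M·y/J = 6.297 kip/in; f_ty = M·x/J = 2.593 kip/in.
Resultant f_max = √[f_tx² + (f_v + f_ty)²] = √[6.297² + (1.682 + 2.593)²] = 7.611 kip/in.
Capacity per unit length: φr_n = 0.75 × 0.6 × 80 × (0.707 × 0.5) = 12.73 kip/in.
7.611 ≤ 12.73 → adequate.

f_max ≈ 7.61 kip/in; adequate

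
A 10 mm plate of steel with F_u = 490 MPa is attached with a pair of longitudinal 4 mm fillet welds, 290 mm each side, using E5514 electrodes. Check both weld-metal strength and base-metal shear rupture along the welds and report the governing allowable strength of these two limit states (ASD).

R_n/Ω ≈ 271 kN (weld metal governs)

E55XX → F_EXX = 550 MPa.
t_e = 0.707 × 4 = 2.828 mm; L = 580 mm.
Weld metal: R_n/Ω = (1/2.0) × 0.6 × 550 × 2.828 × 580 × 10⁻³ = 270.6 kN.
Base metal (shear rupture): R_n/Ω = (1/2.0) × 0.6 × 490 × 10 × 580 × 10⁻³ = 852.6 kN.
Governing: weld metal.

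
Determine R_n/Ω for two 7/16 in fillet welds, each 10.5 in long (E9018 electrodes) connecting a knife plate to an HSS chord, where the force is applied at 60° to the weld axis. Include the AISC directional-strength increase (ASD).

R_n/Ω ≈ 246 kips

E90XX → F_EXX = 90 ksi.
t_e = 0.707 × 0.4375 = 0.3093 in; A_we = 0.3093 × 21 = 6.496 in².
Directional factor: 1.0 + 0.5 sin^1.5(60°) = 1.403.
F_nw = 0.6 × 90 × 1.403 = 75.76 ksi.
R_n/Ω = (75.76 × 6.496) / 2.0 = 246.1 kips.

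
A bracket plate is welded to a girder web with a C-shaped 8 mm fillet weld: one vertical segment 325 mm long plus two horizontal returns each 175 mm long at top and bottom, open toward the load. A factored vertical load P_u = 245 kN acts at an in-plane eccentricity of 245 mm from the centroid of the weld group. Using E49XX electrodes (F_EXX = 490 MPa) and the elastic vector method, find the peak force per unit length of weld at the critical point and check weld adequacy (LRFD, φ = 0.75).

Total weld length L_w = 675 mm. Treat welds as unit-width lines.
Centroid: x̄ = 2×175×87.5 / 675 = 45.37 mm from the vertical weld.
Polar moment about centroid: J = I_x + I_y = [325³/12 + 2×175×162.5²] + [325×45.37² + 2(175³/12 + 175×42.13²)] = 14290000 mm³.
Direct shear f_v = P/L_w = 245×10³ / 675 = 363 N/mm (vertical).
Torsion M = P·e = 245×10³ × 245 = 60025000 N·mm.
Critical point at (x, y) = (129.6, 162.5) from centroid. f_tx = M·y/J = 682.8 N/mm; f_ty = M·x/J = 544.6 N/mm.
Resultant f_max = √[f_tx² + (f_v + f_ty)²] = √[682.8² + (363 + 544.6)²] = 1136 N/mm.
Capacity per unit length: φr_n = 0.75 × 0.6 × 490 × (0.707 × 8) = 1247 N/mm.
1136 ≤ 1247 → adequate.

f_max ≈ 1140 N/mm; adequate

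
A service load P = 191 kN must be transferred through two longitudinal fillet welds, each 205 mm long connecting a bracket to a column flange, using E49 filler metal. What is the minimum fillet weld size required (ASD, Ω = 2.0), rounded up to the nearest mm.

E49XX → F_EXX = 490 MPa.
Total weld length L = 410 mm.
Required throat t_e = P × Ω / (0.6 F_EXX × L) = 191 × 2.0 / (0.6 × 490 × 410 × 10⁻³) = 3.169 mm.
Required leg w = t_e / 0.707 = 4.482 mm → use 5 mm.

w = 5 mm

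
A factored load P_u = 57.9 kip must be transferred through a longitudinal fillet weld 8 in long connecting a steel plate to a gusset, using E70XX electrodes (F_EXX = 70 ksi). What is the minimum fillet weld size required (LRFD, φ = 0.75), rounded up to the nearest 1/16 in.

w = 3/8 in

Total weld length L = 8 in.
Required throat t_e = P_u / (φ × 0.6 F_EXX × L) = 57.9 / (0.75 × 0.6 × 70 × 8) = 0.2298 in.
Required leg w = t_e / 0.707 = 0.325 in → use 3/8 in.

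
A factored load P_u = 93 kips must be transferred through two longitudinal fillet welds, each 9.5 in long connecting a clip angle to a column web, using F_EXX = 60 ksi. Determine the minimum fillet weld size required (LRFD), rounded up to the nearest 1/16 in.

Total weld length L = 19 in.
Required throat t_e = P_u / (φ × 0.6 F_EXX × L) = 93 / (0.75 × 0.6 × 60 × 19) = 0.1813 in.
Required leg w = t_e / 0.707 = 0.2564 in → use 5/16 in.

w = 5/16 in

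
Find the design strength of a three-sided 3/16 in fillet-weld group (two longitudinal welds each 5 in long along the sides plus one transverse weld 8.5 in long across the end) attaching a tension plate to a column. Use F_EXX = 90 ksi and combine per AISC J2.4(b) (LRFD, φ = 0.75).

φR_n ≈ 114 kip

t_e = 0.707 × 0.1875 = 0.1326 in.
R_nwl = 0.6 × 90 × 0.1326 × 10 = 71.58 kip (longitudinal, 2 welds).
R_nwt = 0.6 × 90 × 0.1326 × 8.5 = 60.85 kip (transverse, base value).
(i) R_nwl + R_nwt = 132.4 kip; (ii) 0.85 R_nwl + 1.5 R_nwt = 152.1 kip.
R_n = max = 152.1 kip [governs: (ii)]; φR_n = 114.1 kip.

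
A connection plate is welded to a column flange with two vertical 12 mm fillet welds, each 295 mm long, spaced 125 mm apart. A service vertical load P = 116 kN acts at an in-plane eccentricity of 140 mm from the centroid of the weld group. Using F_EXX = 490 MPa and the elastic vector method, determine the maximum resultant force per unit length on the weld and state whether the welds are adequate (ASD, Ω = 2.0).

f_max ≈ 505 N/mm; adequate

Total weld length L_w = 590 mm. Treat welds as unit-width lines.
Polar moment about centroid: J = 2[d³/12 + d(b/2)²] = 2[295³/12 + 295×62.5²] = 6583000 mm³.
Direct shear f_v = P/L_w = 116×10³ / 590 = 196.6 N/mm (vertical).
Torsion M = P·e = 116×10³ × 140 = 16240000 N·mm.
Critical point at (x, y) = (62.5, 147.5) from centroid. f_tx = M·y/J = 363.9 N/mm; f_ty = M·x/J = 154.2 N/mm.
Resultant f_max = √[f_tx² + (f_v + f_ty)²] = √[363.9² + (196.6 + 154.2)²] = 505.4 N/mm.
Capacity per unit length: r_n/Ω = (1/2.0) × 0.6 × 490 × (0.707 × 12) = 1247 N/mm.
505.4 ≤ 1247 → adequate.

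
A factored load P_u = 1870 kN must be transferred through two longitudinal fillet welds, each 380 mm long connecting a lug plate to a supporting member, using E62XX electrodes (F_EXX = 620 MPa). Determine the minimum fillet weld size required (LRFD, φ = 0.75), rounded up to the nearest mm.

Total weld length L = 760 mm.
Required throat t_e = P_u / (φ × 0.6 F_EXX × L) = 1870 / (0.75 × 0.6 × 620 × 760 × 10⁻³) = 8.819 mm.
Required leg w = t_e / 0.707 = 12.47 mm → use 13 mm.

w = 13 mm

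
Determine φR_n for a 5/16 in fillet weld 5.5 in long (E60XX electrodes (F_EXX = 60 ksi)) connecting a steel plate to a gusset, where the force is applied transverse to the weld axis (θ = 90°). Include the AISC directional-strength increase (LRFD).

φR_n ≈ 49.2 kips

t_e = 0.707 × 0.3125 = 0.2209 in; A_we = 0.2209 × 5.5 = 1.215 in².
Directional factor: 1.0 + 0.5 sin^1.5(90°) = 1.5.
F_nw = 0.6 × 60 × 1.5 = 54 ksi.
φR_n = 0.75 × 54 × 1.215 = 49.21 kips.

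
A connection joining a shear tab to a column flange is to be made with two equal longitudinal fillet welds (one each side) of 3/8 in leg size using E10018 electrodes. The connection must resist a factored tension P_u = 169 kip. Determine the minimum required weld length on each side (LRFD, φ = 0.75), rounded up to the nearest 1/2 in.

L = 7.5 in on each side

E100XX → F_EXX = 100 ksi.
Throat t_e = 0.707 × 0.375 = 0.2651 in.
φr_n = 0.75 × 0.6 × 100 × 0.2651 = 11.93 kip/in.
L_req = P_u / φr_n = 169 / 11.93 = 14.17 in total.
Per side: 14.17 / 2 = 7.083 in.
Round up → use L = 7.5 in on each side.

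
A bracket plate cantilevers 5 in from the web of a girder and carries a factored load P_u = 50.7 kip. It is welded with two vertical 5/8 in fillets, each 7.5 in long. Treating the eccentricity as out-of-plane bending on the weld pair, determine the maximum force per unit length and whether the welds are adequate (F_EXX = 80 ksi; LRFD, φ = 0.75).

f_max ≈ 13.9 kip/in; adequate

L_w = 2 × 7.5 = 15 in; section modulus (unit throat) S = 2 × L²/6 = 18.75 in².
Direct shear f_v = P/L_w = 50.7/15 = 3.38 kip/in.
Moment M = P × e = 50.7 × 5 = 253.5 kip·in; bending f_b = M/S = 13.52 kip/in.
f_max = √(f_v² + f_b²) = √(3.38² + 13.52²) = 13.94 kip/in.
φr_n = 0.75 × 0.6 × 80 × (0.707 × 0.625) = 15.91 kip/in → adequate.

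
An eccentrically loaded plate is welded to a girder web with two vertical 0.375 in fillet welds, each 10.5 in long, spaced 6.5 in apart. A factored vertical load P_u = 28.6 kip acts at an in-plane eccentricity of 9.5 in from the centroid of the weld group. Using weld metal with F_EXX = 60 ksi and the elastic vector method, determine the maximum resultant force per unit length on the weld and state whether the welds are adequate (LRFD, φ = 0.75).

Total weld length L_w = 21 in. Treat welds as unit-width lines.
Polar moment about centroid: J = 2[d³/12 + d(b/2)²] = 2[10.5³/12 + 10.5×3.25²] = 414.8 in³.
Direct shear f_v = P/L_w = 28.6 / 21 = 1.362 kip/in (vertical).
Torsion M = P·e = 28.6 × 9.5 = 271.7 kip·in.
Critical point at (x, y) = (3.25, 5.25) from centroid. f_tx = M·y/J = 3.439 kip/in; f_ty = M·x/J = 2.129 kip/in.
Resultant f_max = √[f_tx² + (f_v + f_ty)²] = √[3.439² + (1.362 + 2.129)²] = 4.901 kip/in.
Capacity per unit length: φr_n = 0.75 × 0.6 × 60 × (0.707 × 0.375) = 7.158 kip/in.
4.901 ≤ 7.158 → adequate.

f_max ≈ 4.9 kip/in; adequate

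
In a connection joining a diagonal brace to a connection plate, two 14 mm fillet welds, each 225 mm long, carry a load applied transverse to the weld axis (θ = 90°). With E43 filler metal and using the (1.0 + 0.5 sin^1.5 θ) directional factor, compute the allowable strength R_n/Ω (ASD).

R_n/Ω ≈ 862 kN

E43XX → F_EXX = 430 MPa.
t_e = 0.707 × 14 = 9.898 mm; A_we = 9.898 × 450 = 4454 mm².
Directional factor: 1.0 + 0.5 sin^1.5(90°) = 1.5.
F_nw = 0.6 × 430 × 1.5 = 387 MPa.
R_n/Ω = (387 × 4454) / 2.0 × 10⁻³ = 861.9 kN.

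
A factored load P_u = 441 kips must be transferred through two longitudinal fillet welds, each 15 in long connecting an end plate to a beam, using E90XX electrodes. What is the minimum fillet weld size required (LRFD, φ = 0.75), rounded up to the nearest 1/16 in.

w = 9/16 in

E90XX → F_EXX = 90 ksi.
Total weld length L = 30 in.
Required throat t_e = P_u / (φ × 0.6 F_EXX × L) = 441 / (0.75 × 0.6 × 90 × 30) = 0.363 in.
Required leg w = t_e / 0.707 = 0.5134 in → use 9/16 in.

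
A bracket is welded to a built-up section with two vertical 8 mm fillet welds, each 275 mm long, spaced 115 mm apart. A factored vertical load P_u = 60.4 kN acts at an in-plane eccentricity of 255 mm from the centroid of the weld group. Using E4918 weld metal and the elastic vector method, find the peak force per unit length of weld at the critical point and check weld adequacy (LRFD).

E49XX → F_EXX = 490 MPa.
Total weld length L_w = 550 mm. Treat welds as unit-width lines.
Polar moment about centroid: J = 2[d³/12 + d(b/2)²] = 2[275³/12 + 275×57.5²] = 5285000 mm³.
Direct shear f_v = P/L_w = 60.4×10³ / 550 = 109.8 N/mm (vertical).
Torsion M = P·e = 60.4×10³ × 255 = 15402000 N·mm.
Critical point at (x, y) = (57.5, 137.5) from centroid. f_tx = M·y/J = 400.7 N/mm; f_ty = M·x/J = 167.6 N/mm.
Resultant f_max = √[f_tx² + (f_v + f_ty)²] = √[400.7² + (109.8 + 167.6)²] = 487.4 N/mm.
Capacity per unit length: φr_n = 0.75 × 0.6 × 490 × (0.707 × 8) = 1247 N/mm.
487.4 ≤ 1247 → adequate.

f_max ≈ 487 N/mm; adequate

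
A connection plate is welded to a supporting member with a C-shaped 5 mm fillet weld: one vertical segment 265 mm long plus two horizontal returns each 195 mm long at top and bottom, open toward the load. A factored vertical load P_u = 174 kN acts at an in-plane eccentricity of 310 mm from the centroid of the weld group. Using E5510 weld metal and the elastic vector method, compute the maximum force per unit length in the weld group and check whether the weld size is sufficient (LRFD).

E55XX → F_EXX = 550 MPa.
Total weld length L_w = 655 mm. Treat welds as unit-width lines.
Centroid: x̄ = 2×195×97.5 / 655 = 58.05 mm from the vertical weld.
Polar moment about centroid: J = I_x + I_y = [265³/12 + 2×195×132.5²] + [265×58.05² + 2(195³/12 + 195×39.45²)] = 11130000 mm³.
Direct shear f_v = P/L_w = 174×10³ / 655 = 265.6 N/mm (vertical).
Torsion M = P·e = 174×10³ × 310 = 53940000 N·mm.
Critical point at (x, y) = (136.9, 132.5) from centroid. f_tx = M·y/J = 641.9 N/mm; f_ty = M·x/J = 663.5 N/mm.
Resultant f_max = √[f_tx² + (f_v + f_ty)²] = √[641.9² + (265.6 + 663.5)²] = 1129 N/mm.
Capacity per unit length: φr_n = 0.75 × 0.6 × 550 × (0.707 × 5) = 874.9 N/mm.
1129 > 874.9 → NOT adequate.

f_max ≈ 1130 N/mm; NOT adequate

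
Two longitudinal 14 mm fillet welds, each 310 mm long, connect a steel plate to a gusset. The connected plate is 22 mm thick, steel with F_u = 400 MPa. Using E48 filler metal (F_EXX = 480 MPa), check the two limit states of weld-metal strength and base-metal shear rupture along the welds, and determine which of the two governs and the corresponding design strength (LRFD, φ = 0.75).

φR_n ≈ 1330 kN (weld metal governs)

t_e = 0.707 × 14 = 9.898 mm; L = 620 mm.
Weld metal: φR_n = 0.75 × 0.6 × 480 × 9.898 × 620 × 10⁻³ = 1326 kN.
Base metal (shear rupture): φR_n = 0.75 × 0.6 × 400 × 22 × 620 × 10⁻³ = 2455 kN.
Governing: weld metal.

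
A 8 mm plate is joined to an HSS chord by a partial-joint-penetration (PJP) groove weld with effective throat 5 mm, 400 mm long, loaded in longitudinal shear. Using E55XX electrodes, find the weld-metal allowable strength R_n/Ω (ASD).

E55XX → F_EXX = 550 MPa.
Effective throat (given) t_e = 5 mm.
A_we = 5 × 400 = 2000 mm².
F_nw = 0.6 F_EXX = 330 MPa.
R_n/Ω = (330 × 2000) / 2.0 × 10⁻³ = 330 kN.

R_n/Ω ≈ 330 kN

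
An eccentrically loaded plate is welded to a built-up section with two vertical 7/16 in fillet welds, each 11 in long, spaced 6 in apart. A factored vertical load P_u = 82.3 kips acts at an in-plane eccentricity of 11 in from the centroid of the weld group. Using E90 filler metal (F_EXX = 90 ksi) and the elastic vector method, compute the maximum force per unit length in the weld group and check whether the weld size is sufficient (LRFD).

f_max ≈ 15.6 kip/in; NOT adequate

Total weld length L_w = 22 in. Treat welds as unit-width lines.
Polar moment about centroid: J = 2[d³/12 + d(b/2)²] = 2[11³/12 + 11×3²] = 419.8 in³.
Direct shear f_v = P/L_w = 82.3 / 22 = 3.741 kip/in (vertical).
Torsion M = P·e = 82.3 × 11 = 905.3 kip·in.
Critical point at (x, y) = (3, 5.5) from centroid. f_tx = M·y/J = 11.86 kip/in; f_ty = M·x/J = 6.469 kip/in.
Resultant f_max = √[f_tx² + (f_v + f_ty)²] = √[11.86² + (3.741 + 6.469)²] = 15.65 kip/in.
Capacity per unit length: φr_n = 0.75 × 0.6 × 90 × (0.707 × 0.4375) = 12.53 kip/in.
15.65 > 12.53 → NOT adequate.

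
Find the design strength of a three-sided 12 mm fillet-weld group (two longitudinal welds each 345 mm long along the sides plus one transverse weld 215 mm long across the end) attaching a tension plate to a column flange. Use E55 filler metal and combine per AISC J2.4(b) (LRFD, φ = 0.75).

E55XX → F_EXX = 550 MPa.
t_e = 0.707 × 12 = 8.484 mm.
R_nwl = 0.6 × 550 × 8.484 × 690 × 10⁻³ = 1932 kN (longitudinal, 2 welds).
R_nwt = 0.6 × 550 × 8.484 × 215 × 10⁻³ = 601.9 kN (transverse, base value).
(i) R_nwl + R_nwt = 2534 kN; (ii) 0.85 R_nwl + 1.5 R_nwt = 2545 kN.
R_n = max = 2545 kN [governs: (ii)]; φR_n = 1909 kN.

φR_n ≈ 1910 kN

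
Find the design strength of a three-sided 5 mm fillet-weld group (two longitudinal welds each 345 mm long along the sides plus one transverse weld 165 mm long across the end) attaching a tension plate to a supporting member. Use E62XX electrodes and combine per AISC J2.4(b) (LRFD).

φR_n ≈ 843 kN

E62XX → F_EXX = 620 MPa.
t_e = 0.707 × 5 = 3.535 mm.
R_nwl = 0.6 × 620 × 3.535 × 690 × 10⁻³ = 907.4 kN (longitudinal, 2 welds).
R_nwt = 0.6 × 620 × 3.535 × 165 × 10⁻³ = 217 kN (transverse, base value).
(i) R_nwl + R_nwt = 1124 kN; (ii) 0.85 R_nwl + 1.5 R_nwt = 1097 kN.
R_n = max = 1124 kN [governs: (i)]; φR_n = 843.3 kN.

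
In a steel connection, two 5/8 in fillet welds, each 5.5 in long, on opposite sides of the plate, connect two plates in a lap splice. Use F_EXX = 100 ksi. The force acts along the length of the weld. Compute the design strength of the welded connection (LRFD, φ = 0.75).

Effective throat t_e = 0.707 × 0.625 = 0.4419 in.
Total length L = 11 in; A_we = 0.4419 × 11 = 4.861 in².
F_nw = 0.6 F_EXX = 0.6 × 100 = 60 ksi.
φR_n = 0.75 × 60 × 4.861 = 218.7 kips.

φR_n ≈ 219 kips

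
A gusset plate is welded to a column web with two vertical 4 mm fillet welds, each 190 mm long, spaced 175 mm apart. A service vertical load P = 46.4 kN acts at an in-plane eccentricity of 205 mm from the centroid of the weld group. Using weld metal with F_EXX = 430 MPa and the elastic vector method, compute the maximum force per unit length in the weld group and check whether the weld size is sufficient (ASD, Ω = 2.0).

f_max ≈ 396 N/mm; NOT adequate

Total weld length L_w = 380 mm. Treat welds as unit-width lines.
Polar moment about centroid: J = 2[d³/12 + d(b/2)²] = 2[190³/12 + 190×87.5²] = 4053000 mm³.
Direct shear f_v = P/L_w = 46.4×10³ / 380 = 122.1 N/mm (vertical).
Torsion M = P·e = 46.4×10³ × 205 = 9512000 N·mm.
Critical point at (x, y) = (87.5, 95) from centroid. f_tx = M·y/J = 223 N/mm; f_ty = M·x/J = 205.4 N/mm.
Resultant f_max = √[f_tx² + (f_v + f_ty)²] = √[223² + (122.1 + 205.4)²] = 396.2 N/mm.
Capacity per unit length: r_n/Ω = (1/2.0) × 0.6 × 430 × (0.707 × 4) = 364.8 N/mm.
396.2 > 364.8 → NOT adequate.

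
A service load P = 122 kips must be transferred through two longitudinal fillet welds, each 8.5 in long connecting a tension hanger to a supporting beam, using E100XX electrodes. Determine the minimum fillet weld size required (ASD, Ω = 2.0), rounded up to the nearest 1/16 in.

E100XX → F_EXX = 100 ksi.
Total weld length L = 17 in.
Required throat t_e = P × Ω / (0.6 F_EXX × L) = 122 × 2.0 / (0.6 × 100 × 17) = 0.2392 in.
Required leg w = t_e / 0.707 = 0.3384 in → use 3/8 in.

w = 3/8 in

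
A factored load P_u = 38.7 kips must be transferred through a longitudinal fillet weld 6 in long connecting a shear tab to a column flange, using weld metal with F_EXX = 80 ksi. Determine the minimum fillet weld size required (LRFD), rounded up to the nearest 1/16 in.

w = 5/16 in

Total weld length L = 6 in.
Required throat t_e = P_u / (φ × 0.6 F_EXX × L) = 38.7 / (0.75 × 0.6 × 80 × 6) = 0.1792 in.
Required leg w = t_e / 0.707 = 0.2534 in → use 5/16 in.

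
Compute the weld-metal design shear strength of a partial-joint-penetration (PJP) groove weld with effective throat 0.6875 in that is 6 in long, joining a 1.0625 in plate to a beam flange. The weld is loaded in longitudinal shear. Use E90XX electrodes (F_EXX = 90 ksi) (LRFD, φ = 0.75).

φR_n ≈ 167 kip

Effective throat (given) t_e = 0.6875 in.
A_we = 0.6875 × 6 = 4.125 in².
F_nw = 0.6 F_EXX = 54 ksi.
φR_n = 0.75 × 54 × 4.125 = 167.1 kip.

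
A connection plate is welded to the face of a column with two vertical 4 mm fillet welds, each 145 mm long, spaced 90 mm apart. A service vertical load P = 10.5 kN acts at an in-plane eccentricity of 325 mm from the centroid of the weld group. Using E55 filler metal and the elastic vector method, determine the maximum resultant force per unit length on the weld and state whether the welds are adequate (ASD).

E55XX → F_EXX = 550 MPa.
Total weld length L_w = 290 mm. Treat welds as unit-width lines.
Polar moment about centroid: J = 2[d³/12 + d(b/2)²] = 2[145³/12 + 145×45²] = 1095000 mm³.
Direct shear f_v = P/L_w = 10.5×10³ / 290 = 36.21 N/mm (vertical).
Torsion M = P·e = 10.5×10³ × 325 = 3412500 N·mm.
Critical point at (x, y) = (45, 72.5) from centroid. f_tx = M·y/J = 225.9 N/mm; f_ty = M·x/J = 140.2 N/mm.
Resultant f_max = √[f_tx² + (f_v + f_ty)²] = √[225.9² + (36.21 + 140.2)²] = 286.6 N/mm.
Capacity per unit length: r_n/Ω = (1/2.0) × 0.6 × 550 × (0.707 × 4) = 466.6 N/mm.
286.6 ≤ 466.6 → adequate.

f_max ≈ 287 N/mm; adequate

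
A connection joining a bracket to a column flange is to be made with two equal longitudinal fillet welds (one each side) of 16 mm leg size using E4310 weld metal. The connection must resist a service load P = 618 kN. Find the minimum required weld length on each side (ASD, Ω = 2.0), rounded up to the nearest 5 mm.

E43XX → F_EXX = 430 MPa.
Throat t_e = 0.707 × 16 = 11.31 mm.
r_n/Ω = (0.6 × 430 × 11.31) / 2.0 = 1459 N/mm = 1.459 kN/mm.
L_req = P / (r_n/Ω) = 618 / 1.459 = 423.5 mm total.
Per side: 423.5 / 2 = 211.8 mm.
Round up → use L = 215 mm on each side.

L = 215 mm on each side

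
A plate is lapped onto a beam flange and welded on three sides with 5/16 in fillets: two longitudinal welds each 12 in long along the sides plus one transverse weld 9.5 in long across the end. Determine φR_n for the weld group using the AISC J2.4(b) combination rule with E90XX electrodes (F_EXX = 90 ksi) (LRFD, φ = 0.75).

φR_n ≈ 310 kips

t_e = 0.707 × 0.3125 = 0.2209 in.
R_nwl = 0.6 × 90 × 0.2209 × 24 = 286.3 kips (longitudinal, 2 welds).
R_nwt = 0.6 × 90 × 0.2209 × 9.5 = 113.3 kips (transverse, base value).
(i) R_nwl + R_nwt = 399.7 kips; (ii) 0.85 R_nwl + 1.5 R_nwt = 413.4 kips.
R_n = max = 413.4 kips [governs: (ii)]; φR_n = 310 kips.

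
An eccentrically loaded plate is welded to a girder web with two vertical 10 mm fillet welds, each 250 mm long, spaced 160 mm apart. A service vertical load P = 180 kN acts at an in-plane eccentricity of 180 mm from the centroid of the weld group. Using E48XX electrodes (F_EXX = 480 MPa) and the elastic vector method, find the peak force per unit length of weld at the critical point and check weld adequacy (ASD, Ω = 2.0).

Total weld length L_w = 500 mm. Treat welds as unit-width lines.
Polar moment about centroid: J = 2[d³/12 + d(b/2)²] = 2[250³/12 + 250×80²] = 5804000 mm³.
Direct shear f_v = P/L_w = 180×10³ / 500 = 360 N/mm (vertical).
Torsion M = P·e = 180×10³ × 180 = 32400000 N·mm.
Critical point at (x, y) = (80, 125) from centroid. f_tx = M·y/J = 697.8 N/mm; f_ty = M·x/J = 446.6 N/mm.
Resultant f_max = √[f_tx² + (f_v + f_ty)²] = √[697.8² + (360 + 446.6)²] = 1067 N/mm.
Capacity per unit length: r_n/Ω = (1/2.0) × 0.6 × 480 × (0.707 × 10) = 1018 N/mm.
1067 > 1018 → NOT adequate.

f_max ≈ 1070 N/mm; NOT adequate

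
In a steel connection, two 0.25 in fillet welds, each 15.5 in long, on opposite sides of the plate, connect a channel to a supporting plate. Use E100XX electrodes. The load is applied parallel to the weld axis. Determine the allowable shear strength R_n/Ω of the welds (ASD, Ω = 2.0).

E100XX → F_EXX = 100 ksi.
Effective throat t_e = 0.707 × 0.25 = 0.1767 in.
Total length L = 31 in; A_we = 0.1767 × 31 = 5.479 in².
F_nw = 0.6 F_EXX = 0.6 × 100 = 60 ksi.
R_n = 60 × 5.479 = 328.8 kip; R_n/Ω = 328.8/2.0 = 164.4 kip.

R_n/Ω ≈ 164 kip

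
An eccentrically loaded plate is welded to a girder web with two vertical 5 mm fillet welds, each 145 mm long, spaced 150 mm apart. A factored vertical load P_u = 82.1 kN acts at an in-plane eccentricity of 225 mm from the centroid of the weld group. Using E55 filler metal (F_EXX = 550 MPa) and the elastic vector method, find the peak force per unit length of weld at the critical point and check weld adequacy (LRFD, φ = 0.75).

f_max ≈ 1120 N/mm; NOT adequate

Total weld length L_w = 290 mm. Treat welds as unit-width lines.
Polar moment about centroid: J = 2[d³/12 + d(b/2)²] = 2[145³/12 + 145×75²] = 2139000 mm³.
Direct shear f_v = P/L_w = 82.1×10³ / 290 = 283.1 N/mm (vertical).
Torsion M = P·e = 82.1×10³ × 225 = 18472000 N·mm.
Critical point at (x, y) = (75, 72.5) from centroid. f_tx = M·y/J = 626 N/mm; f_ty = M·x/J = 647.6 N/mm.
Resultant f_max = √[f_tx² + (f_v + f_ty)²] = √[626² + (283.1 + 647.6)²] = 1122 N/mm.
Capacity per unit length: φr_n = 0.75 × 0.6 × 550 × (0.707 × 5) = 874.9 N/mm.
1122 > 874.9 → NOT adequate.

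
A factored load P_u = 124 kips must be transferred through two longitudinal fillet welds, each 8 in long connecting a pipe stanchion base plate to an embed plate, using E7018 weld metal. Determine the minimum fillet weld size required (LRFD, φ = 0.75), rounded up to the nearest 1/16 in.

E70XX → F_EXX = 70 ksi.
Total weld length L = 16 in.
Required throat t_e = P_u / (φ × 0.6 F_EXX × L) = 124 / (0.75 × 0.6 × 70 × 16) = 0.246 in.
Required leg w = t_e / 0.707 = 0.348 in → use 3/8 in.

w = 3/8 in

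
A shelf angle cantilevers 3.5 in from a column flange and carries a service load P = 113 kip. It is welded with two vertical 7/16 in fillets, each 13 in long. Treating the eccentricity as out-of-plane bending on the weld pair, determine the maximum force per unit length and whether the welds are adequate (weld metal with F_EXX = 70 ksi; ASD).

L_w = 2 × 13 = 26 in; section modulus (unit throat) S = 2 × L²/6 = 56.33 in².
Direct shear f_v = P/L_w = 113/26 = 4.346 kip/in.
Moment M = P × e = 113 × 3.5 = 395.5 kip·in; bending f_b = M/S = 7.021 kip/in.
f_max = √(f_v² + f_b²) = √(4.346² + 7.021²) = 8.257 kip/in.
r_n/Ω = (1/2.0) × 0.6 × 70 × (0.707 × 0.4375) = 6.496 kip/in → NOT adequate.

f_max ≈ 8.26 kip/in; NOT adequate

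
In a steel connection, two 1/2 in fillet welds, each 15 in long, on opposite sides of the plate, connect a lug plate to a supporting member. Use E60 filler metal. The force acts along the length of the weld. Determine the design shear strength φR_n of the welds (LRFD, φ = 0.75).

E60XX → F_EXX = 60 ksi.
Effective throat t_e = 0.707 × 0.5 = 0.3535 in.
Total length L = 30 in; A_we = 0.3535 × 30 = 10.6 in².
F_nw = 0.6 F_EXX = 0.6 × 60 = 36 ksi.
φR_n = 0.75 × 36 × 10.6 = 286.3 kips.

φR_n ≈ 286 kips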